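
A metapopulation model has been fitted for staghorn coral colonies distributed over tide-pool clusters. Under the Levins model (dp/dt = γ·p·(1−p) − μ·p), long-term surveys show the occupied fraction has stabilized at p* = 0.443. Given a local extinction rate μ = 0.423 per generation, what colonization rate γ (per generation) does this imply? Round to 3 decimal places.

0.759

At equilibrium γ(1−p*) = μ, so γ = μ/(1−p*).
γ = 0.423/(1 − 0.443) = 0.423/0.5570 = 0.7594.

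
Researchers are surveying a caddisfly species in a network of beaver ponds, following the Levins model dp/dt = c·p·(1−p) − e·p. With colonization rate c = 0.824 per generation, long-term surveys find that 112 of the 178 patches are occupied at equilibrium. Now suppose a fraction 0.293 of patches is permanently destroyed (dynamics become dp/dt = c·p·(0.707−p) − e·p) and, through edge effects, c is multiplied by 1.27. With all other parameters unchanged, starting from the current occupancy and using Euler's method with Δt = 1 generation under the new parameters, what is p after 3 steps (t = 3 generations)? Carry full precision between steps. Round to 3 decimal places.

0.434

Observed p* = 112/178 = 0.62921.
Balance c(1−p*) = e gives e = 0.824×(1 − 0.62921) = 0.30553.
Starting from p₀ = 0.62921; update p ← p + (dp/dt)·Δt with the new parameters.
  1  |  dp/dt·Δt = -0.141023  |  p_1 = 0.488190
  2  |  dp/dt·Δt = -0.037370  |  p_2 = 0.450820
  3  |  dp/dt·Δt = -0.016879  |  p_3 = 0.433941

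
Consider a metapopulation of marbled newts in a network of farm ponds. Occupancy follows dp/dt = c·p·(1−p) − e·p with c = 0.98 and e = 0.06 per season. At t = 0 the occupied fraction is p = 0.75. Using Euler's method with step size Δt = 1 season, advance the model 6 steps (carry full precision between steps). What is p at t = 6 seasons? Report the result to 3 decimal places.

0.939

Update rule: p ← p + [c·p·(1−p) − e·p]·Δt with Δt = 1.
t = 1: p = 0.75000 + (+0.13875) = 0.88875
t = 2: p = 0.88875 + (+0.04357) = 0.93232
t = 3: p = 0.93232 + (+0.00590) = 0.93822
t = 4: p = 0.93822 + (+0.00051) = 0.93873
t = 5: p = 0.93873 + (+0.00004) = 0.93877
t = 6: p = 0.93877 + (+0.00000) = 0.93878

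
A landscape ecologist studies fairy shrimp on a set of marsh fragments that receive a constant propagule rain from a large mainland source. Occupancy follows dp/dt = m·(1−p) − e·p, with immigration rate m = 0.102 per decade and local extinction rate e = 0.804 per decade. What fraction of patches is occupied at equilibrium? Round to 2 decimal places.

0.11

At equilibrium the propagule rain into empty patches balances local extinction: m(1−p*) = e·p*.
p* = m/(m+e) = 0.102/(0.102+0.804) = 0.102/0.9060 = 0.1126.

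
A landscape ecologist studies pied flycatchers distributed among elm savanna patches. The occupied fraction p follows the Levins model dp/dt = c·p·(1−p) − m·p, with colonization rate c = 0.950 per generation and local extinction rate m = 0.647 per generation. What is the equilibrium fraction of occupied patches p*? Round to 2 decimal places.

At equilibrium, colonization balances extinction: c·p*·(1−p*) = m·p*.
So p* = 1 − m/c = 1 − 0.647/0.950 = 1 − 0.6811 = 0.3189.

0.32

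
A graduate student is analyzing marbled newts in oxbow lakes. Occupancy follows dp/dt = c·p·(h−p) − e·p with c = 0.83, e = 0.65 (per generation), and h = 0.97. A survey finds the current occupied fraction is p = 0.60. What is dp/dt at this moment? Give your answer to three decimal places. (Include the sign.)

Colonization term: c·p·(h−p) = 0.83×0.60×0.3700 = 0.18426.
Extinction term: e·p = 0.39000.
dp/dt = 0.18426 − 0.39000 = -0.20574.

-0.206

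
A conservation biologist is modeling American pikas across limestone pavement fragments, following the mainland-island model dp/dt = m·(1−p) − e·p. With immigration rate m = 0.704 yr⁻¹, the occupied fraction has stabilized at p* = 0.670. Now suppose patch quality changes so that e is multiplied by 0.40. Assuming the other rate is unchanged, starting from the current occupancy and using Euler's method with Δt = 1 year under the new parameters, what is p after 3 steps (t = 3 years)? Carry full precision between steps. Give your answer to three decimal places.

Balance m(1−p*) = e·p* gives e = m(1−p*)/p* = 0.704×0.33000/0.67000 = 0.34675.
Starting from p₀ = 0.67000; update p ← p + (dp/dt)·Δt with the new parameters.
  1  |  dp/dt·Δt = +0.139392  |  p_1 = 0.809392
  2  |  dp/dt·Δt = +0.021927  |  p_2 = 0.831319
  3  |  dp/dt·Δt = +0.003449  |  p_3 = 0.834768

0.835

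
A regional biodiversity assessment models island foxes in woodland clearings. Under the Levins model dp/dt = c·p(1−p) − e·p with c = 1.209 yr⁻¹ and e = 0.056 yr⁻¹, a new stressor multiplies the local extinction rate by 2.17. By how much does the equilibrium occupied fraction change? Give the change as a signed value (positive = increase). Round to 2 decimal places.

-0.05

Before: p* = 1 − 0.056/1.209 = 0.9537.
After the change, c = 1.209, e = 0.12152, so p* = 1 − 0.12152/1.209 = 0.8995.
Δp* = 0.8995 − 0.9537 = -0.0542.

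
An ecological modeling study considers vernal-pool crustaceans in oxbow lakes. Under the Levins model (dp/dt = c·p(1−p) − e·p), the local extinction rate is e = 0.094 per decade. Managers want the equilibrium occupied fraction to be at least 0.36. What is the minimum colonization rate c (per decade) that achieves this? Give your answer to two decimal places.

p* = 1 − e/c ≥ 0.36 requires e/c ≤ 0.6400, i.e. c ≥ e/0.6400.
c_min = 0.094/0.6400 = 0.1469.

0.15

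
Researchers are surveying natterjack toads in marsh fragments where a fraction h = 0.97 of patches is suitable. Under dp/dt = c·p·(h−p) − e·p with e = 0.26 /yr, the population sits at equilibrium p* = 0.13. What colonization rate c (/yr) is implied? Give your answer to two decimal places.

At equilibrium c(h−p*) = e, so c = e/(h−p*).
c = 0.26/(0.97 − 0.13) = 0.26/0.8400 = 0.3095.

0.31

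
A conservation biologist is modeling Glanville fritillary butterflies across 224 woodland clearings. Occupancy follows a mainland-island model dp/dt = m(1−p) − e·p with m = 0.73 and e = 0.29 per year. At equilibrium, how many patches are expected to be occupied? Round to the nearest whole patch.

p* = m/(m+e) = 0.73/1.0200 = 0.7157.
Expected occupied patches = N × p* = 224 × 0.7157 = 160.31 ≈ 160.

160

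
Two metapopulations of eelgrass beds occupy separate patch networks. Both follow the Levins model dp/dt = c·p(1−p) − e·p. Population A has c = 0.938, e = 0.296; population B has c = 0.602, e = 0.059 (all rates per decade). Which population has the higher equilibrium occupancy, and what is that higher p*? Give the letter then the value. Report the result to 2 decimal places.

B, 0.90

A: p*_A = 1 − 0.296/0.938 = 0.6844.
B: p*_B = 1 − 0.059/0.602 = 0.9020.
B is higher at 0.9020.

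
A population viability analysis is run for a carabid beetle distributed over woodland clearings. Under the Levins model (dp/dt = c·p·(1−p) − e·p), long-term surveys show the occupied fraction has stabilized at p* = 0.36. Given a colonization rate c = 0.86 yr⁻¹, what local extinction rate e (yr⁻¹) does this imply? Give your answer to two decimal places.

0.55

At equilibrium c(1−p*) = e.
e = 0.86 × (1 − 0.36) = 0.86 × 0.6400 = 0.5504.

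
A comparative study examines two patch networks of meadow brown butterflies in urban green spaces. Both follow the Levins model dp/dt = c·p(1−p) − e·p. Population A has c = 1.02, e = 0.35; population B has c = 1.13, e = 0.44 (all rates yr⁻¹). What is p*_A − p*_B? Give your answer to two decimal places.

0.05

A: p*_A = 1 − 0.35/1.02 = 0.6569.
B: p*_B = 1 − 0.44/1.13 = 0.6106.
p*_A − p*_B = 0.6569 − 0.6106 = 0.0462.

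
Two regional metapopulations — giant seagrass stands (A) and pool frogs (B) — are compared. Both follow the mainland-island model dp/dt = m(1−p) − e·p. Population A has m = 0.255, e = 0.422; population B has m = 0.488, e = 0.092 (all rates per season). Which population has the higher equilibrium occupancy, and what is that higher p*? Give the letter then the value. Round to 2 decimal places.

B, 0.84

A: p*_A = m/(m+e) = 0.255/0.6770 = 0.3767.
B: p*_B = 0.488/0.5800 = 0.8414.
B is higher at 0.8414.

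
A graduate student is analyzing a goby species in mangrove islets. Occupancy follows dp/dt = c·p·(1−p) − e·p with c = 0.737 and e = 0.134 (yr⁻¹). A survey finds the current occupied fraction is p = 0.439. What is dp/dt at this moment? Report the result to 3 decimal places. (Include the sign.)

0.123

Colonization term: c·p·(1−p) = 0.737×0.439×0.5610 = 0.18151.
Extinction term: e·p = 0.05883.
dp/dt = 0.18151 − 0.05883 = 0.12268.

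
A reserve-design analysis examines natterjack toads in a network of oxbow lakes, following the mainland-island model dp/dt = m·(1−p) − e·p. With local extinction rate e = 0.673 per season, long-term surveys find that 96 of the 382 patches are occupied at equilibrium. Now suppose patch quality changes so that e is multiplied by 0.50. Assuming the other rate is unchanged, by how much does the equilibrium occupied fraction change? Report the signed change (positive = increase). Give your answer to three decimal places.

0.150

Observed p* = 96/382 = 0.25131.
Balance m(1−p*) = e·p* gives m = e·p*/(1−p*) = 0.673×0.25131/0.74869 = 0.22590.
New p* = m/(m+e) = 0.22590/(0.22590+0.33650) = 0.40167.
Δp* = 0.40167 − 0.25131 = +0.15036.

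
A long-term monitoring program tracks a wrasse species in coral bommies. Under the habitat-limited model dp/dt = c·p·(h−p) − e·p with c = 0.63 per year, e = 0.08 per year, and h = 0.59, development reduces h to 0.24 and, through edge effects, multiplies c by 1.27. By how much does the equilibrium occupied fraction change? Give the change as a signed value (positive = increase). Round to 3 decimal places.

Before: p* = h − e/c = 0.59 − 0.08/0.63 = 0.59 − 0.1270 = 0.4630.
After: c = 0.8001, e = 0.08, h = 0.24; p* = 0.24 − 0.08/0.8001 = 0.1400.
Δp* = 0.1400 − 0.4630 = -0.3230.

-0.323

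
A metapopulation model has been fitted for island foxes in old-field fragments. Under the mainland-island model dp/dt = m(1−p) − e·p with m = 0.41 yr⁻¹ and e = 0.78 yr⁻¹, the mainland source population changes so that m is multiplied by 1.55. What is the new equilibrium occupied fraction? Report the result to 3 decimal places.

0.449

Before: p* = 0.41/(0.41+0.78) = 0.3445.
After: m = 0.6355, e = 0.78; p* = 0.6355/1.4155 = 0.4490.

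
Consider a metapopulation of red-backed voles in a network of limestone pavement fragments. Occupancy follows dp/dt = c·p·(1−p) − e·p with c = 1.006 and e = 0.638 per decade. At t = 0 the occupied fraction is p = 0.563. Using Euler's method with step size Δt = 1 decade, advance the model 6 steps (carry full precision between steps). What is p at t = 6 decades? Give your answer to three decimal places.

0.372

Update rule: p ← p + [c·p·(1−p) − e·p]·Δt with Δt = 1.
p: 0.56300 → 0.45131  (Δp = -0.11169)
p: 0.45131 → 0.41249  (Δp = -0.03882)
p: 0.41249 → 0.39312  (Δp = -0.01937)
p: 0.39312 → 0.38232  (Δp = -0.01080)
p: 0.38232 → 0.37597  (Δp = -0.00635)
p: 0.37597 → 0.37212  (Δp = -0.00384)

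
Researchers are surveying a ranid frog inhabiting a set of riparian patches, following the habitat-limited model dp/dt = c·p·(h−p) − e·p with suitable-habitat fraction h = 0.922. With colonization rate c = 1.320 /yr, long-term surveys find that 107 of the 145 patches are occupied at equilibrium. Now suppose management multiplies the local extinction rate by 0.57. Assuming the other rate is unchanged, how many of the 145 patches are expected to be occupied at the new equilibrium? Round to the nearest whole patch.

118

Observed p* = 107/145 = 0.73793.
Balance c(h−p*) = e gives e = 1.320×(0.922 − 0.73793) = 0.24297.
New p* = 0.922 − e/c = 0.922 − 0.13849/1.32000 = 0.81708.
Expected occupied = 145 × 0.81708 = 118.48 ≈ 118.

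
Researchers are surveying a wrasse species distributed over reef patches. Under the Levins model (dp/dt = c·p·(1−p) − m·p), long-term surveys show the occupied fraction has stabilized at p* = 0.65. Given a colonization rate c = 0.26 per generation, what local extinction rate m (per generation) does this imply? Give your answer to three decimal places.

0.091

At equilibrium c(1−p*) = m.
m = 0.26 × (1 − 0.65) = 0.26 × 0.3500 = 0.0910.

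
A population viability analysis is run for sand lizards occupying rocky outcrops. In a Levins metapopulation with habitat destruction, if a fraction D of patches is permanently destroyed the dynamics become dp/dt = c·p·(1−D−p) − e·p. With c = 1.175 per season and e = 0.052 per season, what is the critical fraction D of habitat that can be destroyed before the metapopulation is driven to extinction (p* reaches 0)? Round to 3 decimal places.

0.956

The nontrivial equilibrium is p* = (1−D) − e/c; extinction occurs when this hits zero.
So D_crit = 1 − e/c = 1 − 0.052/1.175 = 1 − 0.0443 = 0.9557.
Note this equals the original equilibrium occupancy — the Levins extinction-debt result.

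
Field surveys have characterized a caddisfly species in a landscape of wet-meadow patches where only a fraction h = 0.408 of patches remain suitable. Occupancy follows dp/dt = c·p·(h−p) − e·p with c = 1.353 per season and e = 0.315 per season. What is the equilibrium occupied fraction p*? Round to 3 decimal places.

0.175

Setting dp/dt = 0 and dividing by p* gives c·(h−p*) = e.
So p* = h − e/c = 0.408 − 0.315/1.353 = 0.408 − 0.2328 = 0.1752.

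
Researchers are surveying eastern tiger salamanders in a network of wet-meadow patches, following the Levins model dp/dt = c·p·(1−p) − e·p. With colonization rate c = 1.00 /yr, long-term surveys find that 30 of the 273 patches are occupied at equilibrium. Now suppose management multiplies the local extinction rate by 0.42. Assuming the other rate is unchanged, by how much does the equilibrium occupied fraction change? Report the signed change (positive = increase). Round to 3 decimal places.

Observed p* = 30/273 = 0.10989.
Balance c(1−p*) = e gives e = 1.00×(1 − 0.10989) = 0.89011.
New p* = 1 − e/c = 1 − 0.37385/1.00000 = 0.62615.
Δp* = 0.62615 − 0.10989 = +0.51626.

0.516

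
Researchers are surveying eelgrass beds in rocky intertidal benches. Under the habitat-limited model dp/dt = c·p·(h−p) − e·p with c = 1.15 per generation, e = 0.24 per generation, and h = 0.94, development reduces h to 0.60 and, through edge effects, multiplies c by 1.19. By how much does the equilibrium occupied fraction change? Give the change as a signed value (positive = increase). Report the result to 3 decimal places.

Before: p* = h − e/c = 0.94 − 0.24/1.15 = 0.94 − 0.2087 = 0.7313.
After: c = 1.3685, e = 0.24, h = 0.60; p* = 0.60 − 0.24/1.3685 = 0.4246.
Δp* = 0.4246 − 0.7313 = -0.3067.

-0.307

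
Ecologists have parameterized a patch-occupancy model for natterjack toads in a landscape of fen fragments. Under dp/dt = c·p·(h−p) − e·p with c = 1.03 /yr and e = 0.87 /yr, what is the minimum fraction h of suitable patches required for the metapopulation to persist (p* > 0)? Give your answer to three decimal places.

p* = h − e/c is positive only when h > e/c.
h_min = e/c = 0.87/1.03 = 0.8447.

0.845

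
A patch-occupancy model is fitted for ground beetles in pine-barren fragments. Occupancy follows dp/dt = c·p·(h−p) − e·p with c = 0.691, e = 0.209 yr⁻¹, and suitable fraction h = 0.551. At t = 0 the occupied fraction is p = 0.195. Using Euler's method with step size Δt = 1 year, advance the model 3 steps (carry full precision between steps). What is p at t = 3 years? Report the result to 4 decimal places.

0.2144

Update rule: p ← p + [c·p·(h−p) − e·p]·Δt with Δt = 1.
  1  |  dp/dt·Δt = +0.007214  |  p_1 = 0.202214
  2  |  dp/dt·Δt = +0.006473  |  p_2 = 0.208687
  3  |  dp/dt·Δt = +0.005747  |  p_3 = 0.214434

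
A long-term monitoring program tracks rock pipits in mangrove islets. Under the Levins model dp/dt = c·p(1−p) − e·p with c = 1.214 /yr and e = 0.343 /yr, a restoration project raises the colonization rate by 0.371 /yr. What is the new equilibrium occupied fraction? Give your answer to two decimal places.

Before: p* = 1 − 0.343/1.214 = 0.7175.
After the change, c = 1.585, e = 0.343, so p* = 1 − 0.343/1.585 = 0.7836.

0.78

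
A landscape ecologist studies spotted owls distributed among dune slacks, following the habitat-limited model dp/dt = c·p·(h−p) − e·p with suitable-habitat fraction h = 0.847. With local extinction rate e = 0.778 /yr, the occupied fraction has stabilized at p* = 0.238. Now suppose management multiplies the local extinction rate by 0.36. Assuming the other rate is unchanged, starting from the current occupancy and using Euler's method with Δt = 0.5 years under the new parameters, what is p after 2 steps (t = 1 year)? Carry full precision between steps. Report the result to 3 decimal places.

0.360

Balance c(h−p*) = e gives c = e/(0.847 − 0.23800) = 0.778/0.60900 = 1.27750.
Starting from p₀ = 0.23800; update p ← p + (dp/dt)·Δt with the new parameters.
t = 0.5: p = 0.23800 + (+0.05925) = 0.29725
t = 1: p = 0.29725 + (+0.06275) = 0.36001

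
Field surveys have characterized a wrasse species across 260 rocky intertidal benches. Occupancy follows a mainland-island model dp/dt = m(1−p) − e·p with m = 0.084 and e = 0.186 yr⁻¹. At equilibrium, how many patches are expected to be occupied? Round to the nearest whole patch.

81

p* = m/(m+e) = 0.084/0.2700 = 0.3111.
Expected occupied patches = N × p* = 260 × 0.3111 = 80.89 ≈ 81.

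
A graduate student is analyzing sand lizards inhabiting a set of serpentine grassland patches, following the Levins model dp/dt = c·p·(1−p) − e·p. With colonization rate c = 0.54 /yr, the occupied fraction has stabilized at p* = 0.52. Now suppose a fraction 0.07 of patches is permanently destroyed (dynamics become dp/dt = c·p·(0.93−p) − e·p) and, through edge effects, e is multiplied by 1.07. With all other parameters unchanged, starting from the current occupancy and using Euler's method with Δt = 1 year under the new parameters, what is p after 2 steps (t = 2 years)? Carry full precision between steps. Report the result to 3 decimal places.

Balance c(1−p*) = e gives e = 0.54×(1 − 0.52000) = 0.25920.
Starting from p₀ = 0.52000; update p ← p + (dp/dt)·Δt with the new parameters.
  1  |  dp/dt·Δt = -0.029091  |  p_1 = 0.490909
  2  |  dp/dt·Δt = -0.019752  |  p_2 = 0.471157

0.471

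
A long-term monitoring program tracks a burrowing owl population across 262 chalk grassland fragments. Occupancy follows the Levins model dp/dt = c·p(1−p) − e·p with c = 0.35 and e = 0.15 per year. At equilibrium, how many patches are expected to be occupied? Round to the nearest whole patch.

150

p* = 1 − e/c = 1 − 0.15/0.35 = 0.5714.
Expected occupied patches = N × p* = 262 × 0.5714 = 149.71 ≈ 150.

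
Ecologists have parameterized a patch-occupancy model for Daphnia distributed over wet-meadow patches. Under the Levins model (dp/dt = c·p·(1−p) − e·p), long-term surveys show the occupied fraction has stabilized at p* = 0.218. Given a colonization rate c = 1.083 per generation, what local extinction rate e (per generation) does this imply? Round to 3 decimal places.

At equilibrium c(1−p*) = e.
e = 1.083 × (1 − 0.218) = 1.083 × 0.7820 = 0.8469.

0.847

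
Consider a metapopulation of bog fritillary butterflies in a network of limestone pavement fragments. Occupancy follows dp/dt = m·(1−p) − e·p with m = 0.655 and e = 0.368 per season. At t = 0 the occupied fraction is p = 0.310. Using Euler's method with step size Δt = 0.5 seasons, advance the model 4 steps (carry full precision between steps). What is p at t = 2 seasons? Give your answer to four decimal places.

Update rule: p ← p + [m·(1−p) − e·p]·Δt with Δt = 0.5.
  1  |  dp/dt·Δt = +0.168935  |  p_1 = 0.478935
  2  |  dp/dt·Δt = +0.082525  |  p_2 = 0.561460
  3  |  dp/dt·Δt = +0.040313  |  p_3 = 0.601773
  4  |  dp/dt·Δt = +0.019693  |  p_4 = 0.621466

0.6215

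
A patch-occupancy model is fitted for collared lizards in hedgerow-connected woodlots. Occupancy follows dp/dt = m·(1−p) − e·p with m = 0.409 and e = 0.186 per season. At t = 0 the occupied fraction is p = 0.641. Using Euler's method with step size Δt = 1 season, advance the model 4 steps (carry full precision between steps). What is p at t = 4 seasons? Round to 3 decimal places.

Update rule: p ← p + [m·(1−p) − e·p]·Δt with Δt = 1.
t = 1: p = 0.64100 + (+0.02760) = 0.66861
t = 2: p = 0.66861 + (+0.01118) = 0.67979
t = 3: p = 0.67979 + (+0.00453) = 0.68431
t = 4: p = 0.68431 + (+0.00183) = 0.68615

0.686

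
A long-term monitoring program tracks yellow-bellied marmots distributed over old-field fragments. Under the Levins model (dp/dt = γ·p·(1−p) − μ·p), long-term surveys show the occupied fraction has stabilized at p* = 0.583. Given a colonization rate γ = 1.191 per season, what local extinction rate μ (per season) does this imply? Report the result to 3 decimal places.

At equilibrium γ(1−p*) = μ.
μ = 1.191 × (1 − 0.583) = 1.191 × 0.4170 = 0.4966.

0.497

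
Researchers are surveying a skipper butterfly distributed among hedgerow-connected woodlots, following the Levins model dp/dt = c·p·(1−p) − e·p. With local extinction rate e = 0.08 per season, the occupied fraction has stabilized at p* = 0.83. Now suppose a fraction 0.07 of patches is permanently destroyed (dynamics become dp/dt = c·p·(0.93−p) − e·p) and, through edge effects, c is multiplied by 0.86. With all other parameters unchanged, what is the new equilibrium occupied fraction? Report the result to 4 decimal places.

0.7323

Balance c(1−p*) = e gives c = e/(1 − 0.83000) = 0.08/0.17000 = 0.47059.
New p* = 0.93 − e/c = 0.93 − 0.08000/0.40471 = 0.73233.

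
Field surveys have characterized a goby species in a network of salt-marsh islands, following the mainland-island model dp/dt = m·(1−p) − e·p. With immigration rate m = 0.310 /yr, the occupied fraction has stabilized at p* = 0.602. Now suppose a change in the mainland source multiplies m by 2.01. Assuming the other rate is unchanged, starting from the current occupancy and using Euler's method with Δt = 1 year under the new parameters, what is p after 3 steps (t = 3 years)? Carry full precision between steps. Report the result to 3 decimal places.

Balance m(1−p*) = e·p* gives e = m(1−p*)/p* = 0.310×0.39800/0.60200 = 0.20495.
Starting from p₀ = 0.60200; update p ← p + (dp/dt)·Δt with the new parameters.
step 1: Δp = +0.12461, p = 0.72661
step 2: Δp = +0.02143, p = 0.74804
step 3: Δp = +0.00368, p = 0.75173

0.752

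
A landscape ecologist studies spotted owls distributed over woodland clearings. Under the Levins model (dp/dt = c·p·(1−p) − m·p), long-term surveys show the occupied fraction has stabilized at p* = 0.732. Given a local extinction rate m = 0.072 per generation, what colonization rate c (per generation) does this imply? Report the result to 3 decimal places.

At equilibrium c(1−p*) = m, so c = m/(1−p*).
c = 0.072/(1 − 0.732) = 0.072/0.2680 = 0.2687.

0.269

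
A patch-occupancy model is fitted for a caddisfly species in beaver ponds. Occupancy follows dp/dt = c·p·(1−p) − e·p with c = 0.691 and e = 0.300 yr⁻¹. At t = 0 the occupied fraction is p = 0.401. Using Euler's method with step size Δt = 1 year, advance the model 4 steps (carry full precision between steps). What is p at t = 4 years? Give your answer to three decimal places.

0.530

Update rule: p ← p + [c·p·(1−p) − e·p]·Δt with Δt = 1.
  1  |  dp/dt·Δt = +0.045678  |  p_1 = 0.446678
  2  |  dp/dt·Δt = +0.036782  |  p_2 = 0.483460
  3  |  dp/dt·Δt = +0.027523  |  p_3 = 0.510983
  4  |  dp/dt·Δt = +0.019372  |  p_4 = 0.530354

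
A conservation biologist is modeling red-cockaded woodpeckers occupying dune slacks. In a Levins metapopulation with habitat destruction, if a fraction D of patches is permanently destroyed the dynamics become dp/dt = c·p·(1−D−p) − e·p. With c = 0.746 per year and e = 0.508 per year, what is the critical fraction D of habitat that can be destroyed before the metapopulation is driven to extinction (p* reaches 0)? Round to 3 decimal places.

The nontrivial equilibrium is p* = (1−D) − e/c; extinction occurs when this hits zero.
So D_crit = 1 − e/c = 1 − 0.508/0.746 = 1 − 0.6810 = 0.3190.
This equals the undisturbed p*, a classic result of Lande's extension.

0.319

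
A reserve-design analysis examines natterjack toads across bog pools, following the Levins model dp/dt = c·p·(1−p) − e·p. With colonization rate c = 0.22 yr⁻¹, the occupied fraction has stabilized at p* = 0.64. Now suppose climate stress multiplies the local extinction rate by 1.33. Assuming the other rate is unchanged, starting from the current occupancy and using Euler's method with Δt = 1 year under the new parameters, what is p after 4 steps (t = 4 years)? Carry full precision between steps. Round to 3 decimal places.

0.587

Balance c(1−p*) = e gives e = 0.22×(1 − 0.64000) = 0.07920.
Starting from p₀ = 0.64000; update p ← p + (dp/dt)·Δt with the new parameters.
p: 0.64000 → 0.62327  (Δp = -0.01673)
p: 0.62327 → 0.60928  (Δp = -0.01400)
p: 0.60928 → 0.59747  (Δp = -0.01181)
p: 0.59747 → 0.58745  (Δp = -0.01003)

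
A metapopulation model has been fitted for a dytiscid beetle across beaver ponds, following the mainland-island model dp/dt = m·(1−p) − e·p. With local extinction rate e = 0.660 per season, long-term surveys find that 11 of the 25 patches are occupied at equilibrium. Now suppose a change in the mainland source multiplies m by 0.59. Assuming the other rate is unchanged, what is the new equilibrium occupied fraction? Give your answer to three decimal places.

0.317

Observed p* = 11/25 = 0.44000.
Balance m(1−p*) = e·p* gives m = e·p*/(1−p*) = 0.660×0.44000/0.56000 = 0.51857.
New p* = m/(m+e) = 0.30596/(0.30596+0.66000) = 0.31674.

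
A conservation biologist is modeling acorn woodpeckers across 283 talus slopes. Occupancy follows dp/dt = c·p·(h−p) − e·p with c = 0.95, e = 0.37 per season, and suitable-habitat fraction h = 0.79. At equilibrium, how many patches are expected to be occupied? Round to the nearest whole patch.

p* = h − e/c = 0.79 − 0.3895 = 0.4005.
Expected occupied patches = N × p* = 283 × 0.4005 = 113.35 ≈ 113.

113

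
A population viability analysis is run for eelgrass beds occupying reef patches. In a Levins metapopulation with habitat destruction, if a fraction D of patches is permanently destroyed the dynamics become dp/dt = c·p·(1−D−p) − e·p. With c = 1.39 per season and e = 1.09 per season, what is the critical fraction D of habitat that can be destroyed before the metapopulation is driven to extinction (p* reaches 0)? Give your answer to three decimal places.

0.216

The nontrivial equilibrium is p* = (1−D) − e/c; extinction occurs when this hits zero.
So D_crit = 1 − e/c = 1 − 1.09/1.39 = 1 − 0.7842 = 0.2158.
This equals the undisturbed p*, a classic result of Lande's extension.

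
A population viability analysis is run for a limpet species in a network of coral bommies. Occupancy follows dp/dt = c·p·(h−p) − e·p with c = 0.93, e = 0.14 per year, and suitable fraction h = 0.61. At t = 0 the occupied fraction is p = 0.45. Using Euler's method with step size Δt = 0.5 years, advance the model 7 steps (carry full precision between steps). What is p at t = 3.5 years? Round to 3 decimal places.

Update rule: p ← p + [c·p·(h−p) − e·p]·Δt with Δt = 0.5.
  1  |  dp/dt·Δt = +0.001980  |  p_1 = 0.451980
  2  |  dp/dt·Δt = +0.001573  |  p_2 = 0.453553
  3  |  dp/dt·Δt = +0.001246  |  p_3 = 0.454799
  4  |  dp/dt·Δt = +0.000986  |  p_4 = 0.455785
  5  |  dp/dt·Δt = +0.000779  |  p_5 = 0.456565
  6  |  dp/dt·Δt = +0.000615  |  p_6 = 0.457180
  7  |  dp/dt·Δt = +0.000485  |  p_7 = 0.457665

0.458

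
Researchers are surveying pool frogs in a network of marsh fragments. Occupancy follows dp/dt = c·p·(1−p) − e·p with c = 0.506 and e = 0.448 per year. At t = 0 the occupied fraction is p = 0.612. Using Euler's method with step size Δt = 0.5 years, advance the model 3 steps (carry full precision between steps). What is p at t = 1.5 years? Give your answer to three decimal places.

Update rule: p ← p + [c·p·(1−p) − e·p]·Δt with Δt = 0.5.
  1  |  dp/dt·Δt = -0.077012  |  p_1 = 0.534988
  2  |  dp/dt·Δt = -0.056897  |  p_2 = 0.478091
  3  |  dp/dt·Δt = -0.043964  |  p_3 = 0.434127

0.434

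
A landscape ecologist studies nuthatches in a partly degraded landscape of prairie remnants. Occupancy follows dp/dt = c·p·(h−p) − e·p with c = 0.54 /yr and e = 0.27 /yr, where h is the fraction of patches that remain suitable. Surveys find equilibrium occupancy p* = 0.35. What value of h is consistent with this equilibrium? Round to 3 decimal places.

0.850

At equilibrium c(h−p*) = e, so h = p* + e/c.
h = 0.35 + 0.27/0.54 = 0.35 + 0.5000 = 0.8500.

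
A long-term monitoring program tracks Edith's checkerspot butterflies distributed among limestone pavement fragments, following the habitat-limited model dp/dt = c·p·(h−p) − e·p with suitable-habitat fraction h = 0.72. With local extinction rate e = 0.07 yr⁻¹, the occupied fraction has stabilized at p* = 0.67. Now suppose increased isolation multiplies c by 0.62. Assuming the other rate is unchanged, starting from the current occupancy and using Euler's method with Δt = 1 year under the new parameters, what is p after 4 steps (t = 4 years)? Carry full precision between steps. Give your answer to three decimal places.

0.640

Balance c(h−p*) = e gives c = e/(0.72 − 0.67000) = 0.07/0.05000 = 1.40000.
Starting from p₀ = 0.67000; update p ← p + (dp/dt)·Δt with the new parameters.
p: 0.67000 → 0.65218  (Δp = -0.01782)
p: 0.65218 → 0.64492  (Δp = -0.00726)
p: 0.64492 → 0.64180  (Δp = -0.00311)
p: 0.64180 → 0.64044  (Δp = -0.00136)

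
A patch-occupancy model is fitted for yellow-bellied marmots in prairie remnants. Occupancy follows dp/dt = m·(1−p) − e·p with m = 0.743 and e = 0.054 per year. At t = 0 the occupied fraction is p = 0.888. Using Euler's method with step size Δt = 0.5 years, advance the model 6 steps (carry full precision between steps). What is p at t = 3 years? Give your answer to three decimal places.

Update rule: p ← p + [m·(1−p) − e·p]·Δt with Δt = 0.5.
t = 0.5: p = 0.88800 + (+0.01763) = 0.90563
t = 1: p = 0.90563 + (+0.01061) = 0.91624
t = 1.5: p = 0.91624 + (+0.00638) = 0.92262
t = 2: p = 0.92262 + (+0.00384) = 0.92645
t = 2.5: p = 0.92645 + (+0.00231) = 0.92876
t = 3: p = 0.92876 + (+0.00139) = 0.93015

0.930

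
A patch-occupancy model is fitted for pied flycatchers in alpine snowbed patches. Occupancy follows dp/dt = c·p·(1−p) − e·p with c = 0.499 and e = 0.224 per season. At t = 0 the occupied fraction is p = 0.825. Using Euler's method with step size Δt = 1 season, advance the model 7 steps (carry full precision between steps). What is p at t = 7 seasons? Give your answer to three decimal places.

0.568

Update rule: p ← p + [c·p·(1−p) − e·p]·Δt with Δt = 1.
p: 0.82500 → 0.71224  (Δp = -0.11276)
p: 0.71224 → 0.65497  (Δp = -0.05727)
p: 0.65497 → 0.62102  (Δp = -0.03395)
p: 0.62102 → 0.59936  (Δp = -0.02167)
p: 0.59936 → 0.58492  (Δp = -0.01443)
p: 0.58492 → 0.57505  (Δp = -0.00987)
p: 0.57505 → 0.56818  (Δp = -0.00687)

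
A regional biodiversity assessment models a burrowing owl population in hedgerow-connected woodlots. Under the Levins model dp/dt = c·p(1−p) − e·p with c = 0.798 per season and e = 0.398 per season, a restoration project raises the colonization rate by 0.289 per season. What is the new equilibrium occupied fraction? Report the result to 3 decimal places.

Before: p* = 1 − 0.398/0.798 = 0.5013.
After the change, c = 1.087, e = 0.398, so p* = 1 − 0.398/1.087 = 0.6339.

0.634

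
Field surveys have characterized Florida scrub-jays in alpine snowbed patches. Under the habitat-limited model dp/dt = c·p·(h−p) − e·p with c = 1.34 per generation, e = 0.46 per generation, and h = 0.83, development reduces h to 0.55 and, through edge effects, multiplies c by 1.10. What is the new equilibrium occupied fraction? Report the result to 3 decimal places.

Before: p* = h − e/c = 0.83 − 0.46/1.34 = 0.83 − 0.3433 = 0.4867.
After: c = 1.474, e = 0.46, h = 0.55; p* = 0.55 − 0.46/1.474 = 0.2379.

0.238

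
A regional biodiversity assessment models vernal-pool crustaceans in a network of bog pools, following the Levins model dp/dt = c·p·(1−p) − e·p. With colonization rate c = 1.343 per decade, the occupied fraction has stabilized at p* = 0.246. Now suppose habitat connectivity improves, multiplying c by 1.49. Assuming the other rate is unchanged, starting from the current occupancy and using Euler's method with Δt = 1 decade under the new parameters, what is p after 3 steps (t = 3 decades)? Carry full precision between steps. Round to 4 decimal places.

Balance c(1−p*) = e gives e = 1.343×(1 − 0.24600) = 1.01262.
Starting from p₀ = 0.24600; update p ← p + (dp/dt)·Δt with the new parameters.
t = 1: p = 0.24600 + (+0.12206) = 0.36806
t = 2: p = 0.36806 + (+0.09273) = 0.46079
t = 3: p = 0.46079 + (+0.03059) = 0.49137

0.4914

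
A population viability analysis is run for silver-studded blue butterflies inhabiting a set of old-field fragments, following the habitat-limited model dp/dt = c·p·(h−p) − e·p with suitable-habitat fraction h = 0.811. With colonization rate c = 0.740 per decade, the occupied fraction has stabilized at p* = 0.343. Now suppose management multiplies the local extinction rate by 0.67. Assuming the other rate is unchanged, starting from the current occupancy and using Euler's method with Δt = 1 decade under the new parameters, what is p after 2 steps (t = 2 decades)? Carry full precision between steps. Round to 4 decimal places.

Balance c(h−p*) = e gives e = 0.740×(0.811 − 0.34300) = 0.34632.
Starting from p₀ = 0.34300; update p ← p + (dp/dt)·Δt with the new parameters.
step 1: Δp = +0.03920, p = 0.38220
step 2: Δp = +0.03259, p = 0.41479

0.4148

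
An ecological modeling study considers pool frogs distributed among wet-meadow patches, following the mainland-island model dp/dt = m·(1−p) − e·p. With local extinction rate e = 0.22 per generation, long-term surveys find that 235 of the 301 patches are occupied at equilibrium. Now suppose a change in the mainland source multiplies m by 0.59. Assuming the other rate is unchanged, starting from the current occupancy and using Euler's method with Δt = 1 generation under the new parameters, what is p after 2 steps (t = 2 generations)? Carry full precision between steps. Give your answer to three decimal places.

Observed p* = 235/301 = 0.78073.
Balance m(1−p*) = e·p* gives m = e·p*/(1−p*) = 0.22×0.78073/0.21927 = 0.78333.
Starting from p₀ = 0.78073; update p ← p + (dp/dt)·Δt with the new parameters.
p: 0.78073 → 0.71031  (Δp = -0.07042)
p: 0.71031 → 0.68793  (Δp = -0.02238)

0.688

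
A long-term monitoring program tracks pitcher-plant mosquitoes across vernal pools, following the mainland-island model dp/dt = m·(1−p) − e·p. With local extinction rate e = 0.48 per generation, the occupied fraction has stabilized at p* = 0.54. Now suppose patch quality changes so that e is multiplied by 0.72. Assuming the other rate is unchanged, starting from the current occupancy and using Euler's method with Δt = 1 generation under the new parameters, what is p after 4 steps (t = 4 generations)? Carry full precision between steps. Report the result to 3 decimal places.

Balance m(1−p*) = e·p* gives m = e·p*/(1−p*) = 0.48×0.54000/0.46000 = 0.56348.
Starting from p₀ = 0.54000; update p ← p + (dp/dt)·Δt with the new parameters.
p: 0.54000 → 0.61258  (Δp = +0.07258)
p: 0.61258 → 0.61917  (Δp = +0.00660)
p: 0.61917 → 0.61977  (Δp = +0.00060)
p: 0.61977 → 0.61983  (Δp = +0.00005)

0.620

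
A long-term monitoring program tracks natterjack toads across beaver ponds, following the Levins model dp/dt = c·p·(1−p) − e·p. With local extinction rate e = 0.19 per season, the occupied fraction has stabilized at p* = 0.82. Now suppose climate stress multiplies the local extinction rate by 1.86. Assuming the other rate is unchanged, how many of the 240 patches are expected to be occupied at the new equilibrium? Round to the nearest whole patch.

160

Balance c(1−p*) = e gives c = e/(1 − 0.82000) = 0.19/0.18000 = 1.05556.
New p* = 1 − e/c = 1 − 0.35340/1.05556 = 0.66520.
Expected occupied = 240 × 0.66520 = 159.65 ≈ 160.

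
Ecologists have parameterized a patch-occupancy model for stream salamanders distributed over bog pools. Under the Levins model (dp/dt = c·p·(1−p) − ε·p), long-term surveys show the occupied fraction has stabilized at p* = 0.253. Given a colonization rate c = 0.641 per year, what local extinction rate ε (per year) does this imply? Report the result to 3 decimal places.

0.479

At equilibrium c(1−p*) = ε.
ε = 0.641 × (1 − 0.253) = 0.641 × 0.7470 = 0.4788.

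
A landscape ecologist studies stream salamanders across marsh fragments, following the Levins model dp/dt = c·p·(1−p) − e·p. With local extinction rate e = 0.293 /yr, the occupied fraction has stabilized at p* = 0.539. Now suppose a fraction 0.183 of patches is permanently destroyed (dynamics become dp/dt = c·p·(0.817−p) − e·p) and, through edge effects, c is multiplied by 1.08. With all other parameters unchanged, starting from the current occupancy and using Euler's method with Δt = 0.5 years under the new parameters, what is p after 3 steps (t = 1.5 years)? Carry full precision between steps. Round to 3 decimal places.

Balance c(1−p*) = e gives c = e/(1 − 0.53900) = 0.293/0.46100 = 0.63557.
Starting from p₀ = 0.53900; update p ← p + (dp/dt)·Δt with the new parameters.
  1  |  dp/dt·Δt = -0.027536  |  p_1 = 0.511464
  2  |  dp/dt·Δt = -0.021296  |  p_2 = 0.490168
  3  |  dp/dt·Δt = -0.016826  |  p_3 = 0.473342

0.473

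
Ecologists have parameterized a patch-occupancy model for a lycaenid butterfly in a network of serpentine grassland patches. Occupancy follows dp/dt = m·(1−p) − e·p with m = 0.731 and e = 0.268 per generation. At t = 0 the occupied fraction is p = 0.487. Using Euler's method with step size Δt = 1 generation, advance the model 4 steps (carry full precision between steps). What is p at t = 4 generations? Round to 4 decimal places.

0.7317

Update rule: p ← p + [m·(1−p) − e·p]·Δt with Δt = 1.
p: 0.48700 → 0.73149  (Δp = +0.24449)
p: 0.73149 → 0.73173  (Δp = +0.00024)
p: 0.73173 → 0.73173  (Δp = +0.00000)
p: 0.73173 → 0.73173  (Δp = +0.00000)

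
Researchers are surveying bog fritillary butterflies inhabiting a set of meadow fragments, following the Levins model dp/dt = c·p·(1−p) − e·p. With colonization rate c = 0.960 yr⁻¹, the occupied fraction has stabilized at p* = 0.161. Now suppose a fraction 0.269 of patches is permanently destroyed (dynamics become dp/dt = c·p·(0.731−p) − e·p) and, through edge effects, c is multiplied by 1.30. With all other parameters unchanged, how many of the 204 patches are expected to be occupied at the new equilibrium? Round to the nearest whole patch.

Balance c(1−p*) = e gives e = 0.960×(1 − 0.16100) = 0.80544.
New p* = 0.731 − e/c = 0.731 − 0.80544/1.24800 = 0.08562.
Expected occupied = 204 × 0.08562 = 17.47 ≈ 17.

17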